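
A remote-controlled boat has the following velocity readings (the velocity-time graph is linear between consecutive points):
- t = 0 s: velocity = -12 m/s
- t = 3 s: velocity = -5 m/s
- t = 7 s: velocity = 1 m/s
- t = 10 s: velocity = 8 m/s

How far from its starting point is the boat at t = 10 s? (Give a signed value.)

-20 m

Net displacement equals the area under the velocity-time graph (areas below the axis count negative).
0–3 s: ½(-12 + -5)(3) = -25.5 m
3–7 s: ½(-5 + 1)(4) = -8 m
7–10 s: ½(1 + 8)(3) = 13.5 m
Net displacement = -20 m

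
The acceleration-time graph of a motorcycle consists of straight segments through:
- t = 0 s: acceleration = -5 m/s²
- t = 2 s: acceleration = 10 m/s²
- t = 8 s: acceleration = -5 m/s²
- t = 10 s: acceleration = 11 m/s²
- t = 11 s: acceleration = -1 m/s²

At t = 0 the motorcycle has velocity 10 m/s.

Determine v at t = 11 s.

Δv equals the area under the a-t graph; then v = v₀ + Δv.
0–2 s: ½(-5 + 10)(2) = 5 m/s
2–8 s: ½(10 + -5)(6) = 15 m/s
8–10 s: ½(-5 + 11)(2) = 6 m/s
10–11 s: ½(11 + -1)(1) = 5 m/s
Δv = 31 m/s, so v(11) = 10 + (31) = 41 m/s.

41 m/s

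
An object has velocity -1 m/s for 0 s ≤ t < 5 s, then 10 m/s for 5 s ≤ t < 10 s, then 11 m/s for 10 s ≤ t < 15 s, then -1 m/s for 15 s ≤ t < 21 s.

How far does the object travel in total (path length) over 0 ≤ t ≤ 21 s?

116 m

Total distance travelled is ∫|v| dt — sum the magnitudes of each area piece.
0–5 s: |-1| × 5 = 5 m
5–10 s: |10| × 5 = 50 m
10–15 s: |11| × 5 = 55 m
15–21 s: |-1| × 6 = 6 m
Total distance = 116 m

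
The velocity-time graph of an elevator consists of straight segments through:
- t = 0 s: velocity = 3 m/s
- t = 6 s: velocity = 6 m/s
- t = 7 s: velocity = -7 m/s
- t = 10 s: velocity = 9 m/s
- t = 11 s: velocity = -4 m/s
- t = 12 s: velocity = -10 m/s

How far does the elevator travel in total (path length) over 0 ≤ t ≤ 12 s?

Total distance travelled is ∫|v| dt — sum the magnitudes of each area piece.
0–6 s: |½(3 + 6)(6)| = 27 m
6–7 s: v = 0 at t = 84/13 s; triangle areas 18/13 + 49/26 = 85/26 m
7–10 s: v = 0 at t = 8.3125 s; triangle areas 4.59375 + 7.59375 = 12.1875 m
10–11 s: v = 0 at t = 139/13 s; triangle areas 81/26 + 8/13 = 97/26 m
11–12 s: |½(-4 + -10)(1)| = 7 m
Total distance = 53.1875 m

53.1875 m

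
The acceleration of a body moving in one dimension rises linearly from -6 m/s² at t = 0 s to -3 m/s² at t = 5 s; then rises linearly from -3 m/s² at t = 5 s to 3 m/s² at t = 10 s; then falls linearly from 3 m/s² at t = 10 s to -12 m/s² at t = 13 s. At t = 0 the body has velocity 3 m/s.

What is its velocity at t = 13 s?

-33 m/s

Δv equals the area under the a-t graph; then v = v₀ + Δv.
0–5 s: ½(-6 + -3)(5) = -22.5 m/s
5–10 s: ½(-3 + 3)(5) = 0 m/s
10–13 s: ½(3 + -12)(3) = -13.5 m/s
Δv = -36 m/s, so v(13) = 3 + (-36) = -33 m/s.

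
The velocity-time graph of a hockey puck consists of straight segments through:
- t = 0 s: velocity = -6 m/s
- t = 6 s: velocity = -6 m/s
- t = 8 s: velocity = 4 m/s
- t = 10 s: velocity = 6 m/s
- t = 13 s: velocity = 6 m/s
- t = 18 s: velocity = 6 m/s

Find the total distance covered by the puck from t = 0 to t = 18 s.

Distance (not displacement) is the total path length: add the absolute areas under v-t.
0–6 s: |-6| × 6 = 36 m
6–8 s: v = 0 at t = 7.2 s; triangle areas 3.6 + 1.6 = 5.2 m
8–10 s: |½(4 + 6)(2)| = 10 m
10–13 s: |6| × 3 = 18 m
13–18 s: |6| × 5 = 30 m
Total distance = 99.2 m

99.2 m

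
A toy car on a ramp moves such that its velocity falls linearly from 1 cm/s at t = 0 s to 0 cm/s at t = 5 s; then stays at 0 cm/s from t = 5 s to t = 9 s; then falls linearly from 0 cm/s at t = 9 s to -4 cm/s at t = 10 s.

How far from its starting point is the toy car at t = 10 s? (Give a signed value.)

0.5 cm

Net displacement equals the area under the velocity-time graph (areas below the axis count negative).
0–5 s: ½(1 + 0)(5) = 2.5 cm
5–9 s: 0 × 4 = 0 cm
9–10 s: ½(0 + -4)(1) = -2 cm
Net displacement = 0.5 cm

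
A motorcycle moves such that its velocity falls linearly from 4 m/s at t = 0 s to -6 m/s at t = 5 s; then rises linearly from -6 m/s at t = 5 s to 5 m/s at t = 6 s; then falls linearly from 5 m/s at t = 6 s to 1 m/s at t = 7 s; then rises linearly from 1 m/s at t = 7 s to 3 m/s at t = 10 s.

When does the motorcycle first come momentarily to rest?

v changes sign on 0–5 s (from 4 to -6); the graph is linear there, so v = 0 at t = 0 + (-4)·(5 − 0)/(-6 − 4) = 2 s.

t = 2 s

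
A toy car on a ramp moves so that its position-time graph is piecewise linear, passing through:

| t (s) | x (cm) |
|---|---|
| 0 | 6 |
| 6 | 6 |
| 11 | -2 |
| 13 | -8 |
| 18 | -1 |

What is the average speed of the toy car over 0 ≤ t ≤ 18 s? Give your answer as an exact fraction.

7/6 cm/s

Average speed = (total path length)/(elapsed time); on a piecewise-linear x-t graph the path length is Σ|Δx|.
0–6 s: |Δx| = |6 − 6| = 0 cm
6–11 s: |Δx| = |-2 − 6| = 8 cm
11–13 s: |Δx| = |-8 − -2| = 6 cm
13–18 s: |Δx| = |-1 − -8| = 7 cm
Total path = 21 cm; average speed = 21/18 = 7/6 cm/s.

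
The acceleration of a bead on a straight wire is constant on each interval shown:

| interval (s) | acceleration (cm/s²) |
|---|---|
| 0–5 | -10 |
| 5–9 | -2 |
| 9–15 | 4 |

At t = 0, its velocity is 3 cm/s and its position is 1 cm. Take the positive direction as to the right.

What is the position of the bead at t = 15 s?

On each constant-a segment, Δv = aΔt and Δx = v₀Δt + ½aΔt²; chain segment to segment.
0–5 s: v starts 3 cm/s; Δx = 3·5 + ½·-10·5² = -110 cm; v ends -47 cm/s.
5–9 s: v starts -47 cm/s; Δx = -47·4 + ½·-2·4² = -204 cm; v ends -55 cm/s.
9–15 s: v starts -55 cm/s; Δx = -55·6 + ½·4·6² = -258 cm; v ends -31 cm/s.
x(15) = 1 + Σ Δx = -571 cm.

-571 cm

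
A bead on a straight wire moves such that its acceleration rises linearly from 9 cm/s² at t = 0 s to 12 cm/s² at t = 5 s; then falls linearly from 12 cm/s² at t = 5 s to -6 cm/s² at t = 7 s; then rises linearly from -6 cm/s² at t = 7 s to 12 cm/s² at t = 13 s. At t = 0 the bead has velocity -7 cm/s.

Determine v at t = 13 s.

69.5 cm/s

Δv equals the area under the a-t graph; then v = v₀ + Δv.
0–5 s: ½(9 + 12)(5) = 52.5 cm/s
5–7 s: ½(12 + -6)(2) = 6 cm/s
7–13 s: ½(-6 + 12)(6) = 18 cm/s
Δv = 76.5 cm/s, so v(13) = -7 + (76.5) = 69.5 cm/s.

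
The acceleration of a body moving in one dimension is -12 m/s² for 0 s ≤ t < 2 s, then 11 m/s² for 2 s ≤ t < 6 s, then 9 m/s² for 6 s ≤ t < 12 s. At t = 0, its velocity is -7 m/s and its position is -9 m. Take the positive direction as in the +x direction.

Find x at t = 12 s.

On each constant-a segment, Δv = aΔt and Δx = v₀Δt + ½aΔt²; chain segment to segment.
0–2 s: v starts -7 m/s; Δx = -7·2 + ½·-12·2² = -38 m; v ends -31 m/s.
2–6 s: v starts -31 m/s; Δx = -31·4 + ½·11·4² = -36 m; v ends 13 m/s.
6–12 s: v starts 13 m/s; Δx = 13·6 + ½·9·6² = 240 m; v ends 67 m/s.
x(12) = -9 + Σ Δx = 157 m.

157 m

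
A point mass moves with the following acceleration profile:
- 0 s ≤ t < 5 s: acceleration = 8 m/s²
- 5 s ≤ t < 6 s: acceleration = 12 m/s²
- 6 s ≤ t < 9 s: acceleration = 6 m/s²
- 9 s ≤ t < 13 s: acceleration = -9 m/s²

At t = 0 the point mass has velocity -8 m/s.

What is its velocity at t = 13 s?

Δv equals the area under the a-t graph; then v = v₀ + Δv.
0–5 s: 8 × 5 = 40 m/s
5–6 s: 12 × 1 = 12 m/s
6–9 s: 6 × 3 = 18 m/s
9–13 s: -9 × 4 = -36 m/s
Δv = 34 m/s, so v(13) = -8 + (34) = 26 m/s.

26 m/s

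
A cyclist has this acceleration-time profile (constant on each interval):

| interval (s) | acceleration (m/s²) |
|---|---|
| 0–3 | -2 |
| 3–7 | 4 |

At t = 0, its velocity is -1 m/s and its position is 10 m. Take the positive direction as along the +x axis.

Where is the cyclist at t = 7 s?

2 m

On each constant-a segment, Δv = aΔt and Δx = v₀Δt + ½aΔt²; chain segment to segment.
0–3 s: v starts -1 m/s; Δx = -1·3 + ½·-2·3² = -12 m; v ends -7 m/s.
3–7 s: v starts -7 m/s; Δx = -7·4 + ½·4·4² = 4 m; v ends 9 m/s.
x(7) = 10 + Σ Δx = 2 m.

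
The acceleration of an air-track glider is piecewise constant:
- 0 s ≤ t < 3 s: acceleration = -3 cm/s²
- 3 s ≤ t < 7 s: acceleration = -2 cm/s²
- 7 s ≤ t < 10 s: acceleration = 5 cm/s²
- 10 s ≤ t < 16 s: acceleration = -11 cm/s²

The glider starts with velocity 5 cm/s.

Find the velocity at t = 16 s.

Δv equals the area under the a-t graph; then v = v₀ + Δv.
0–3 s: -3 × 3 = -9 cm/s
3–7 s: -2 × 4 = -8 cm/s
7–10 s: 5 × 3 = 15 cm/s
10–16 s: -11 × 6 = -66 cm/s
Δv = -68 cm/s, so v(16) = 5 + (-68) = -63 cm/s.

-63 cm/s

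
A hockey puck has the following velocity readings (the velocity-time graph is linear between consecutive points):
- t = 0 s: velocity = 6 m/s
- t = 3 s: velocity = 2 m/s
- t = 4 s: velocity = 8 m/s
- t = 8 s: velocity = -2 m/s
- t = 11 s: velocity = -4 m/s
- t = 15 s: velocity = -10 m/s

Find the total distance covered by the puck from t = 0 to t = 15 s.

67.6 m

Total distance travelled is ∫|v| dt — sum the magnitudes of each area piece.
0–3 s: |½(6 + 2)(3)| = 12 m
3–4 s: |½(2 + 8)(1)| = 5 m
4–8 s: v = 0 at t = 7.2 s; triangle areas 12.8 + 0.8 = 13.6 m
8–11 s: |½(-2 + -4)(3)| = 9 m
11–15 s: |½(-4 + -10)(4)| = 28 m
Total distance = 67.6 m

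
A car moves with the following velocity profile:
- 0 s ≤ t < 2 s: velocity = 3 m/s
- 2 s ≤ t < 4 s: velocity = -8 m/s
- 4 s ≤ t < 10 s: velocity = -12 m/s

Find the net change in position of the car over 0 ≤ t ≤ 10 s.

Displacement is the signed area under the v-t curve.
0–2 s: 3 × 2 = 6 m
2–4 s: -8 × 2 = -16 m
4–10 s: -12 × 6 = -72 m
Net displacement = -82 m

-82 m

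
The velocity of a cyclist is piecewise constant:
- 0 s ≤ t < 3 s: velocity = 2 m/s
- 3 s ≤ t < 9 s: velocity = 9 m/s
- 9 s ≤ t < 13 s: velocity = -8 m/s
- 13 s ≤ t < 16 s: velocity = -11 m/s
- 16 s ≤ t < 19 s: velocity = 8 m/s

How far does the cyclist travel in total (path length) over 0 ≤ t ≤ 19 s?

149 m

Total distance travelled is ∫|v| dt — sum the magnitudes of each area piece.
0–3 s: |2| × 3 = 6 m
3–9 s: |9| × 6 = 54 m
9–13 s: |-8| × 4 = 32 m
13–16 s: |-11| × 3 = 33 m
16–19 s: |8| × 3 = 24 m
Total distance = 149 m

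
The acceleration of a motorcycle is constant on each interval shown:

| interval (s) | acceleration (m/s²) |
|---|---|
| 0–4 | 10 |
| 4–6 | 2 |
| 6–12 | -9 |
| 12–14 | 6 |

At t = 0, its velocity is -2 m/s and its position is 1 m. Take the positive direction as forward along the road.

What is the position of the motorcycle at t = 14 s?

On each constant-a segment, Δv = aΔt and Δx = v₀Δt + ½aΔt²; chain segment to segment.
0–4 s: v starts -2 m/s; Δx = -2·4 + ½·10·4² = 72 m; v ends 38 m/s.
4–6 s: v starts 38 m/s; Δx = 38·2 + ½·2·2² = 80 m; v ends 42 m/s.
6–12 s: v starts 42 m/s; Δx = 42·6 + ½·-9·6² = 90 m; v ends -12 m/s.
12–14 s: v starts -12 m/s; Δx = -12·2 + ½·6·2² = -12 m; v ends 0 m/s.
x(14) = 1 + Σ Δx = 231 m.

231 m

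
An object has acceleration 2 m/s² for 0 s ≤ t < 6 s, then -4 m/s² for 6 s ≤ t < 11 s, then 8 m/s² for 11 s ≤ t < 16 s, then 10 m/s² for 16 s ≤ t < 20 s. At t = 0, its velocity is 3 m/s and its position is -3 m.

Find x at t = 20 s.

371 m

On each constant-a segment, Δv = aΔt and Δx = v₀Δt + ½aΔt²; chain segment to segment.
0–6 s: v starts 3 m/s; Δx = 3·6 + ½·2·6² = 54 m; v ends 15 m/s.
6–11 s: v starts 15 m/s; Δx = 15·5 + ½·-4·5² = 25 m; v ends -5 m/s.
11–16 s: v starts -5 m/s; Δx = -5·5 + ½·8·5² = 75 m; v ends 35 m/s.
16–20 s: v starts 35 m/s; Δx = 35·4 + ½·10·4² = 220 m; v ends 75 m/s.
x(20) = -3 + Σ Δx = 371 m.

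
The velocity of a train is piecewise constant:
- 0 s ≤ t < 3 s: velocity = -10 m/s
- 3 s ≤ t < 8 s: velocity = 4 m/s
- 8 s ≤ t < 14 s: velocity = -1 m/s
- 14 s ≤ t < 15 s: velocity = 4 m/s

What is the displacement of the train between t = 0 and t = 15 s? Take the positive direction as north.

-12 m

Net displacement equals the area under the velocity-time graph (areas below the axis count negative).
0–3 s: -10 × 3 = -30 m
3–8 s: 4 × 5 = 20 m
8–14 s: -1 × 6 = -6 m
14–15 s: 4 × 1 = 4 m
Net displacement = -12 m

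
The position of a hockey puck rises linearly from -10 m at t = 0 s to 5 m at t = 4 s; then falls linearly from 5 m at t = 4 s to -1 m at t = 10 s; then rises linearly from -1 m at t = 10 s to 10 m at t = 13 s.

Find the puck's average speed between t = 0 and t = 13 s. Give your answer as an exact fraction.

Average speed = (total path length)/(elapsed time); on a piecewise-linear x-t graph the path length is Σ|Δx|.
0–4 s: |Δx| = |5 − -10| = 15 m
4–10 s: |Δx| = |-1 − 5| = 6 m
10–13 s: |Δx| = |10 − -1| = 11 m
Total path = 32 m; average speed = 32/13 = 32/13 m/s.

32/13 m/s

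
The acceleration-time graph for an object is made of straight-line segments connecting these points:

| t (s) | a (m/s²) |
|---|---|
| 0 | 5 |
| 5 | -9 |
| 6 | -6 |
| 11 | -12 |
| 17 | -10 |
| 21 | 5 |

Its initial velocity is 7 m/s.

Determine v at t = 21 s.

-131.5 m/s

Δv equals the area under the a-t graph; then v = v₀ + Δv.
0–5 s: ½(5 + -9)(5) = -10 m/s
5–6 s: ½(-9 + -6)(1) = -7.5 m/s
6–11 s: ½(-6 + -12)(5) = -45 m/s
11–17 s: ½(-12 + -10)(6) = -66 m/s
17–21 s: ½(-10 + 5)(4) = -10 m/s
Δv = -138.5 m/s, so v(21) = 7 + (-138.5) = -131.5 m/s.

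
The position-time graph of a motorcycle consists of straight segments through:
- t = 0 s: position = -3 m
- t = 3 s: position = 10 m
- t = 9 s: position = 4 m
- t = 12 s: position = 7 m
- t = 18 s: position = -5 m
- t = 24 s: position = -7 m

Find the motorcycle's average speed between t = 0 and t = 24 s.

Average speed = (total path length)/(elapsed time); on a piecewise-linear x-t graph the path length is Σ|Δx|.
0–3 s: |Δx| = |10 − -3| = 13 m
3–9 s: |Δx| = |4 − 10| = 6 m
9–12 s: |Δx| = |7 − 4| = 3 m
12–18 s: |Δx| = |-5 − 7| = 12 m
18–24 s: |Δx| = |-7 − -5| = 2 m
Total path = 36 m; average speed = 36/24 = 1.5 m/s.

1.5 m/s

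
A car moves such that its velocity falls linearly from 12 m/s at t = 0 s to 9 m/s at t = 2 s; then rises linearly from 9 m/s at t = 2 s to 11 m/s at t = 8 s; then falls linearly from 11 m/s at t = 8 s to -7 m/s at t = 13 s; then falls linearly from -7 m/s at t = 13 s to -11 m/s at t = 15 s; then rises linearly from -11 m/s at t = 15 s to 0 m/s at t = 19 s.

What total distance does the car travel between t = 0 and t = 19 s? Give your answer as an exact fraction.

Total distance travelled is ∫|v| dt — sum the magnitudes of each area piece.
0–2 s: |½(12 + 9)(2)| = 21 m
2–8 s: |½(9 + 11)(6)| = 60 m
8–13 s: v = 0 at t = 199/18 s; triangle areas 605/36 + 245/36 = 425/18 m
13–15 s: |½(-7 + -11)(2)| = 18 m
15–19 s: |½(-11 + 0)(4)| = 22 m
Total distance = 2603/18 m

2603/18 m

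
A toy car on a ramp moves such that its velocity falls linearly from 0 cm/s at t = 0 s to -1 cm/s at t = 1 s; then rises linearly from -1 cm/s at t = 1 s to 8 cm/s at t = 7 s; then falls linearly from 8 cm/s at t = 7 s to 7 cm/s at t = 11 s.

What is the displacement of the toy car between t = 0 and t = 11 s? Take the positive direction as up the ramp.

Net displacement equals the area under the velocity-time graph (areas below the axis count negative).
0–1 s: ½(0 + -1)(1) = -0.5 cm
1–7 s: ½(-1 + 8)(6) = 21 cm
7–11 s: ½(8 + 7)(4) = 30 cm
Net displacement = 50.5 cm

50.5 cm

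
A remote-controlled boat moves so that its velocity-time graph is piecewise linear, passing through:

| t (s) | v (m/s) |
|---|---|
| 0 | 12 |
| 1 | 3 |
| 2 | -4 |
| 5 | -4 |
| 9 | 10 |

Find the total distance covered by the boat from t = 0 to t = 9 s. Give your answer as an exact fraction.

Distance (not displacement) is the total path length: add the absolute areas under v-t.
0–1 s: |½(12 + 3)(1)| = 7.5 m
1–2 s: v = 0 at t = 10/7 s; triangle areas 9/14 + 8/7 = 25/14 m
2–5 s: |-4| × 3 = 12 m
5–9 s: v = 0 at t = 43/7 s; triangle areas 16/7 + 100/7 = 116/7 m
Total distance = 265/7 m

265/7 m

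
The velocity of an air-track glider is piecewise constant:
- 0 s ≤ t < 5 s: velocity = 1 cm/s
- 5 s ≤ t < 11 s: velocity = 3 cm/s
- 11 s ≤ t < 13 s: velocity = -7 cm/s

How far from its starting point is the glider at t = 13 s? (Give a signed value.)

9 cm

Net displacement equals the area under the velocity-time graph (areas below the axis count negative).
0–5 s: 1 × 5 = 5 cm
5–11 s: 3 × 6 = 18 cm
11–13 s: -7 × 2 = -14 cm
Net displacement = 9 cm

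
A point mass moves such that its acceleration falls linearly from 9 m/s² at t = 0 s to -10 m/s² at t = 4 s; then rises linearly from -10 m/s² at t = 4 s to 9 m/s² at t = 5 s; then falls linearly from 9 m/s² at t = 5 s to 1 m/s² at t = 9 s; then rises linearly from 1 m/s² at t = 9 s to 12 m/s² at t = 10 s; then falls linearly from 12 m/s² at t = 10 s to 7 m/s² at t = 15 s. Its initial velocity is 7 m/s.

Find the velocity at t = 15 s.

Δv equals the area under the a-t graph; then v = v₀ + Δv.
0–4 s: ½(9 + -10)(4) = -2 m/s
4–5 s: ½(-10 + 9)(1) = -0.5 m/s
5–9 s: ½(9 + 1)(4) = 20 m/s
9–10 s: ½(1 + 12)(1) = 6.5 m/s
10–15 s: ½(12 + 7)(5) = 47.5 m/s
Δv = 71.5 m/s, so v(15) = 7 + (71.5) = 78.5 m/s.

78.5 m/s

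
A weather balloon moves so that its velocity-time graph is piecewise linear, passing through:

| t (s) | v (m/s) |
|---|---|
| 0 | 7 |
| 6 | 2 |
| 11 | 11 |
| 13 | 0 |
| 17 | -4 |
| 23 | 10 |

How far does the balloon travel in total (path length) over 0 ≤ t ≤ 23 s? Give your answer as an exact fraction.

Total distance travelled is ∫|v| dt — sum the magnitudes of each area piece.
0–6 s: |½(7 + 2)(6)| = 27 m
6–11 s: |½(2 + 11)(5)| = 32.5 m
11–13 s: |½(11 + 0)(2)| = 11 m
13–17 s: |½(0 + -4)(4)| = 8 m
17–23 s: v = 0 at t = 131/7 s; triangle areas 24/7 + 150/7 = 174/7 m
Total distance = 1447/14 m

1447/14 m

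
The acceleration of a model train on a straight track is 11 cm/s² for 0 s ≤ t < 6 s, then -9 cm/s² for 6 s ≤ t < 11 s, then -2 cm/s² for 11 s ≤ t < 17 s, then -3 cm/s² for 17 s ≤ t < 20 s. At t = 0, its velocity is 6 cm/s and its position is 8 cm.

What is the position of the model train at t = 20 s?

On each constant-a segment, Δv = aΔt and Δx = v₀Δt + ½aΔt²; chain segment to segment.
0–6 s: v starts 6 cm/s; Δx = 6·6 + ½·11·6² = 234 cm; v ends 72 cm/s.
6–11 s: v starts 72 cm/s; Δx = 72·5 + ½·-9·5² = 247.5 cm; v ends 27 cm/s.
11–17 s: v starts 27 cm/s; Δx = 27·6 + ½·-2·6² = 126 cm; v ends 15 cm/s.
17–20 s: v starts 15 cm/s; Δx = 15·3 + ½·-3·3² = 31.5 cm; v ends 6 cm/s.
x(20) = 8 + Σ Δx = 647 cm.

647 cm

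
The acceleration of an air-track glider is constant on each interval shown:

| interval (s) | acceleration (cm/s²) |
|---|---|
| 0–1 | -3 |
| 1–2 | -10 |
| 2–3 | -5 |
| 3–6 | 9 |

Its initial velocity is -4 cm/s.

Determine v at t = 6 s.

5 cm/s

Δv equals the area under the a-t graph; then v = v₀ + Δv.
0–1 s: -3 × 1 = -3 cm/s
1–2 s: -10 × 1 = -10 cm/s
2–3 s: -5 × 1 = -5 cm/s
3–6 s: 9 × 3 = 27 cm/s
Δv = 9 cm/s, so v(6) = -4 + (9) = 5 cm/s.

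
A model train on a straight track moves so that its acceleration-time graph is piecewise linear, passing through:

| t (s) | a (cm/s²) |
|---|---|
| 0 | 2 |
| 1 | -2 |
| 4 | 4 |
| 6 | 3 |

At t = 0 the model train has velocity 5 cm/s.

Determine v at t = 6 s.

15 cm/s

Δv equals the area under the a-t graph; then v = v₀ + Δv.
0–1 s: ½(2 + -2)(1) = 0 cm/s
1–4 s: ½(-2 + 4)(3) = 3 cm/s
4–6 s: ½(4 + 3)(2) = 7 cm/s
Δv = 10 cm/s, so v(6) = 5 + (10) = 15 cm/s.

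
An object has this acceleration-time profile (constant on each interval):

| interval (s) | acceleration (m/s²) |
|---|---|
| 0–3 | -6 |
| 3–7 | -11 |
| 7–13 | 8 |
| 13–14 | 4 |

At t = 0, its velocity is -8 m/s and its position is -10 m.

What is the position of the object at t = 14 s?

On each constant-a segment, Δv = aΔt and Δx = v₀Δt + ½aΔt²; chain segment to segment.
0–3 s: v starts -8 m/s; Δx = -8·3 + ½·-6·3² = -51 m; v ends -26 m/s.
3–7 s: v starts -26 m/s; Δx = -26·4 + ½·-11·4² = -192 m; v ends -70 m/s.
7–13 s: v starts -70 m/s; Δx = -70·6 + ½·8·6² = -276 m; v ends -22 m/s.
13–14 s: v starts -22 m/s; Δx = -22·1 + ½·4·1² = -20 m; v ends -18 m/s.
x(14) = -10 + Σ Δx = -549 m.

-549 m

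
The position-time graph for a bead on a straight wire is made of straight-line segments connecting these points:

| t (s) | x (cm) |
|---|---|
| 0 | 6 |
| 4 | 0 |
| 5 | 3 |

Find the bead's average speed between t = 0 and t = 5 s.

Average speed = (total path length)/(elapsed time); on a piecewise-linear x-t graph the path length is Σ|Δx|.
0–4 s: |Δx| = |0 − 6| = 6 cm
4–5 s: |Δx| = |3 − 0| = 3 cm
Total path = 9 cm; average speed = 9/5 = 1.8 cm/s.

1.8 cm/s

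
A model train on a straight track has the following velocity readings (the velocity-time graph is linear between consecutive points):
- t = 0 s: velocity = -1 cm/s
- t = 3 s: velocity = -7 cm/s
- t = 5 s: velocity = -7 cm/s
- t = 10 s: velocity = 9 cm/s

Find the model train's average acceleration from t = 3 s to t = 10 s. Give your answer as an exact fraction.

16/7 cm/s²

Average acceleration = Δv/Δt = (9 − -7)/(10 − 3) = 16/7 cm/s².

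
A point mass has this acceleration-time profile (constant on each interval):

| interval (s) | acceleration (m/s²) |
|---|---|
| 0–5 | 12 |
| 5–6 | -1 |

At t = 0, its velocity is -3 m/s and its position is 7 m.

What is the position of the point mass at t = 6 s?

198.5 m

On each constant-a segment, Δv = aΔt and Δx = v₀Δt + ½aΔt²; chain segment to segment.
0–5 s: v starts -3 m/s; Δx = -3·5 + ½·12·5² = 135 m; v ends 57 m/s.
5–6 s: v starts 57 m/s; Δx = 57·1 + ½·-1·1² = 56.5 m; v ends 56 m/s.
x(6) = 7 + Σ Δx = 198.5 m.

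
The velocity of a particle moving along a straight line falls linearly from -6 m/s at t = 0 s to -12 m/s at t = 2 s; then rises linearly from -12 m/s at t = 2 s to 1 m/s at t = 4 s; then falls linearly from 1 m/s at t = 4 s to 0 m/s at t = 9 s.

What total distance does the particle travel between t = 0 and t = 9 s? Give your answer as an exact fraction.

823/26 m

Total distance travelled is ∫|v| dt — sum the magnitudes of each area piece.
0–2 s: |½(-6 + -12)(2)| = 18 m
2–4 s: v = 0 at t = 50/13 s; triangle areas 144/13 + 1/13 = 145/13 m
4–9 s: |½(1 + 0)(5)| = 2.5 m
Total distance = 823/26 m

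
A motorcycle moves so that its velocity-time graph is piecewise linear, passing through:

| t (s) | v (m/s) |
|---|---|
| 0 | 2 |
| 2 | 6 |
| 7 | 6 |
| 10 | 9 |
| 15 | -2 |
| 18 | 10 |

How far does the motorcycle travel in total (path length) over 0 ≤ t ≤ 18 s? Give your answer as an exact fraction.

1021/11 m

Distance (not displacement) is the total path length: add the absolute areas under v-t.
0–2 s: |½(2 + 6)(2)| = 8 m
2–7 s: |6| × 5 = 30 m
7–10 s: |½(6 + 9)(3)| = 22.5 m
10–15 s: v = 0 at t = 155/11 s; triangle areas 405/22 + 10/11 = 425/22 m
15–18 s: v = 0 at t = 15.5 s; triangle areas 0.5 + 12.5 = 13 m
Total distance = 1021/11 m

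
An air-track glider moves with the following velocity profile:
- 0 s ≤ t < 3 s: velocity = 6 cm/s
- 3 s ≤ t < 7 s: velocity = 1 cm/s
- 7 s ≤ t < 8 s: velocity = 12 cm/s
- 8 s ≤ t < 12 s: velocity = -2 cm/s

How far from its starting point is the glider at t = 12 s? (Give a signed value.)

Net displacement equals the area under the velocity-time graph (areas below the axis count negative).
0–3 s: 6 × 3 = 18 cm
3–7 s: 1 × 4 = 4 cm
7–8 s: 12 × 1 = 12 cm
8–12 s: -2 × 4 = -8 cm
Net displacement = 26 cm

26 cm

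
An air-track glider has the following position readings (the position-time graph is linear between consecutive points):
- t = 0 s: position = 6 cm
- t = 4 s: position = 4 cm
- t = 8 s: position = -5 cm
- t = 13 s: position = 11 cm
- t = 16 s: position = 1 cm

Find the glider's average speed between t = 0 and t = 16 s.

2.3125 cm/s

Average speed = (total path length)/(elapsed time); on a piecewise-linear x-t graph the path length is Σ|Δx|.
0–4 s: |Δx| = |4 − 6| = 2 cm
4–8 s: |Δx| = |-5 − 4| = 9 cm
8–13 s: |Δx| = |11 − -5| = 16 cm
13–16 s: |Δx| = |1 − 11| = 10 cm
Total path = 37 cm; average speed = 37/16 = 2.3125 cm/s.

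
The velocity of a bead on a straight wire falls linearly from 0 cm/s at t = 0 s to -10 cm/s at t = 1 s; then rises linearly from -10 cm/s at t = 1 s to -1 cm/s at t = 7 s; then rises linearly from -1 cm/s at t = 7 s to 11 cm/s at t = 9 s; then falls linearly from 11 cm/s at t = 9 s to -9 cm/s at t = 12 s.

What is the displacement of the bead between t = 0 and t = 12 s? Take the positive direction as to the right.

Displacement is the signed area under the v-t curve.
0–1 s: ½(0 + -10)(1) = -5 cm
1–7 s: ½(-10 + -1)(6) = -33 cm
7–9 s: ½(-1 + 11)(2) = 10 cm
9–12 s: ½(11 + -9)(3) = 3 cm
Net displacement = -25 cm

-25 cm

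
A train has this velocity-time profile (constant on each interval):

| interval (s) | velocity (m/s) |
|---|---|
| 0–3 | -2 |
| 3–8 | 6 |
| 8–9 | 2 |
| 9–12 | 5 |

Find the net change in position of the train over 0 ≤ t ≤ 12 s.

41 m

Displacement is the signed area under the v-t curve.
0–3 s: -2 × 3 = -6 m
3–8 s: 6 × 5 = 30 m
8–9 s: 2 × 1 = 2 m
9–12 s: 5 × 3 = 15 m
Net displacement = 41 m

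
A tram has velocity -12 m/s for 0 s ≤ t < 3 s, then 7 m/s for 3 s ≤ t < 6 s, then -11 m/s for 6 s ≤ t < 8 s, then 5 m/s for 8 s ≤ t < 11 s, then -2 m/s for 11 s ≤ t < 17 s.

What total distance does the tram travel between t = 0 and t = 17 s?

106 m

Distance (not displacement) is the total path length: add the absolute areas under v-t.
0–3 s: |-12| × 3 = 36 m
3–6 s: |7| × 3 = 21 m
6–8 s: |-11| × 2 = 22 m
8–11 s: |5| × 3 = 15 m
11–17 s: |-2| × 6 = 12 m
Total distance = 106 m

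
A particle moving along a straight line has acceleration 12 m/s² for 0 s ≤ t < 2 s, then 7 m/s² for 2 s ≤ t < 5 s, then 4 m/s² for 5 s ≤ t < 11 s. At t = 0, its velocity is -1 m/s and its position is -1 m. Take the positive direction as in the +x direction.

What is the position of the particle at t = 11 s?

457.5 m

On each constant-a segment, Δv = aΔt and Δx = v₀Δt + ½aΔt²; chain segment to segment.
0–2 s: v starts -1 m/s; Δx = -1·2 + ½·12·2² = 22 m; v ends 23 m/s.
2–5 s: v starts 23 m/s; Δx = 23·3 + ½·7·3² = 100.5 m; v ends 44 m/s.
5–11 s: v starts 44 m/s; Δx = 44·6 + ½·4·6² = 336 m; v ends 68 m/s.
x(11) = -1 + Σ Δx = 457.5 m.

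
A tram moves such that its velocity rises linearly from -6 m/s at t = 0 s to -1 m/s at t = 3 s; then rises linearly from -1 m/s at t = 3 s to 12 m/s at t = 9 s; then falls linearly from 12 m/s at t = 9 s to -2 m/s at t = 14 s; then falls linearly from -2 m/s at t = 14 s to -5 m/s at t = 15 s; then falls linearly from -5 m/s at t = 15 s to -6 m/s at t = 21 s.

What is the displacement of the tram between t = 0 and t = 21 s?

Displacement is the signed area under the v-t curve.
0–3 s: ½(-6 + -1)(3) = -10.5 m
3–9 s: ½(-1 + 12)(6) = 33 m
9–14 s: ½(12 + -2)(5) = 25 m
14–15 s: ½(-2 + -5)(1) = -3.5 m
15–21 s: ½(-5 + -6)(6) = -33 m
Net displacement = 11 m

11 m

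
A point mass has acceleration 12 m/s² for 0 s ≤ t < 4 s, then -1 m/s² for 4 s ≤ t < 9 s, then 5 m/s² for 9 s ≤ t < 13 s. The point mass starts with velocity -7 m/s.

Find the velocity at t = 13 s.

56 m/s

Δv equals the area under the a-t graph; then v = v₀ + Δv.
0–4 s: 12 × 4 = 48 m/s
4–9 s: -1 × 5 = -5 m/s
9–13 s: 5 × 4 = 20 m/s
Δv = 63 m/s, so v(13) = -7 + (63) = 56 m/s.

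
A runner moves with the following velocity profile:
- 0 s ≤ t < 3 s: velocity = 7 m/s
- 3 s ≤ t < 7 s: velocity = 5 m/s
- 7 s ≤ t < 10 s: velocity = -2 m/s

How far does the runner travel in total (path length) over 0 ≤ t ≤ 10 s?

47 m

Total distance travelled is ∫|v| dt — sum the magnitudes of each area piece.
0–3 s: |7| × 3 = 21 m
3–7 s: |5| × 4 = 20 m
7–10 s: |-2| × 3 = 6 m
Total distance = 47 m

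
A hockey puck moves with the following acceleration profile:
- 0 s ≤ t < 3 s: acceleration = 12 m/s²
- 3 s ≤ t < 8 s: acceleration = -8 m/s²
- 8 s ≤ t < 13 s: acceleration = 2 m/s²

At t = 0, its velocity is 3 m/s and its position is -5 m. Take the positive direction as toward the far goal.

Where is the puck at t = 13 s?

173 m

On each constant-a segment, Δv = aΔt and Δx = v₀Δt + ½aΔt²; chain segment to segment.
0–3 s: v starts 3 m/s; Δx = 3·3 + ½·12·3² = 63 m; v ends 39 m/s.
3–8 s: v starts 39 m/s; Δx = 39·5 + ½·-8·5² = 95 m; v ends -1 m/s.
8–13 s: v starts -1 m/s; Δx = -1·5 + ½·2·5² = 20 m; v ends 9 m/s.
x(13) = -5 + Σ Δx = 173 m.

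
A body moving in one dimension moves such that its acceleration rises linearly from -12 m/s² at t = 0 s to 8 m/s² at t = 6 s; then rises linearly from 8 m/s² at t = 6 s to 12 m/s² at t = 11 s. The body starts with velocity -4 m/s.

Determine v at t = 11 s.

Δv equals the area under the a-t graph; then v = v₀ + Δv.
0–6 s: ½(-12 + 8)(6) = -12 m/s
6–11 s: ½(8 + 12)(5) = 50 m/s
Δv = 38 m/s, so v(11) = -4 + (38) = 34 m/s.

34 m/s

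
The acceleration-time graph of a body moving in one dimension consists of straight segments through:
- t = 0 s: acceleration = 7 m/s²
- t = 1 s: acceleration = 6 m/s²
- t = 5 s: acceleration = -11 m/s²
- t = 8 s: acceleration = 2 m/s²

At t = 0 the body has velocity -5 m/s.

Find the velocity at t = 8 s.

Δv equals the area under the a-t graph; then v = v₀ + Δv.
0–1 s: ½(7 + 6)(1) = 6.5 m/s
1–5 s: ½(6 + -11)(4) = -10 m/s
5–8 s: ½(-11 + 2)(3) = -13.5 m/s
Δv = -17 m/s, so v(8) = -5 + (-17) = -22 m/s.

-22 m/s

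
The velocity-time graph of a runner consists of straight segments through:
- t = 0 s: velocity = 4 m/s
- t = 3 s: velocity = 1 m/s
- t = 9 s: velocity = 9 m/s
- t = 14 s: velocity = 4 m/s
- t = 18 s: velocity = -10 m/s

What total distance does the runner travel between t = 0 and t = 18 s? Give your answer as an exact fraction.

606/7 m

Distance (not displacement) is the total path length: add the absolute areas under v-t.
0–3 s: |½(4 + 1)(3)| = 7.5 m
3–9 s: |½(1 + 9)(6)| = 30 m
9–14 s: |½(9 + 4)(5)| = 32.5 m
14–18 s: v = 0 at t = 106/7 s; triangle areas 16/7 + 100/7 = 116/7 m
Total distance = 606/7 m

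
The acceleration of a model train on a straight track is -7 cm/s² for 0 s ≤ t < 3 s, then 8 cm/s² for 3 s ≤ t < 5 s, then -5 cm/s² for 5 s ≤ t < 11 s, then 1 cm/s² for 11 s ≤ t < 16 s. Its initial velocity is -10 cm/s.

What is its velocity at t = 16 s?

Δv equals the area under the a-t graph; then v = v₀ + Δv.
0–3 s: -7 × 3 = -21 cm/s
3–5 s: 8 × 2 = 16 cm/s
5–11 s: -5 × 6 = -30 cm/s
11–16 s: 1 × 5 = 5 cm/s
Δv = -30 cm/s, so v(16) = -10 + (-30) = -40 cm/s.

-40 cm/s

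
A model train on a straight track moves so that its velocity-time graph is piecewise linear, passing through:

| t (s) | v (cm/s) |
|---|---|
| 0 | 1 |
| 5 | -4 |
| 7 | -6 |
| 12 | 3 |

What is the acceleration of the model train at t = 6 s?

-1 cm/s²

Acceleration is the slope of the v-t graph on 5–7 s: (-6 − -4)/(7 − 5) = -1 cm/s².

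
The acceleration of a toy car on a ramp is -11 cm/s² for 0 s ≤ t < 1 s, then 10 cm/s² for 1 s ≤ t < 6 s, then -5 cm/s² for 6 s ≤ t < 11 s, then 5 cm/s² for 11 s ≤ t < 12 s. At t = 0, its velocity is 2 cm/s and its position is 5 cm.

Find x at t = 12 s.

242.5 cm

On each constant-a segment, Δv = aΔt and Δx = v₀Δt + ½aΔt²; chain segment to segment.
0–1 s: v starts 2 cm/s; Δx = 2·1 + ½·-11·1² = -3.5 cm; v ends -9 cm/s.
1–6 s: v starts -9 cm/s; Δx = -9·5 + ½·10·5² = 80 cm; v ends 41 cm/s.
6–11 s: v starts 41 cm/s; Δx = 41·5 + ½·-5·5² = 142.5 cm; v ends 16 cm/s.
11–12 s: v starts 16 cm/s; Δx = 16·1 + ½·5·1² = 18.5 cm; v ends 21 cm/s.
x(12) = 5 + Σ Δx = 242.5 cm.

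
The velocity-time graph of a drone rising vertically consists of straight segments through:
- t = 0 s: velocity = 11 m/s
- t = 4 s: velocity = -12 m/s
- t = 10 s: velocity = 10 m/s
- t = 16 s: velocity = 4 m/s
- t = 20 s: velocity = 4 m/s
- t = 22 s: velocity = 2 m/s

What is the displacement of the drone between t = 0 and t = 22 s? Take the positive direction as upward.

56 m

Net displacement equals the area under the velocity-time graph (areas below the axis count negative).
0–4 s: ½(11 + -12)(4) = -2 m
4–10 s: ½(-12 + 10)(6) = -6 m
10–16 s: ½(10 + 4)(6) = 42 m
16–20 s: 4 × 4 = 16 m
20–22 s: ½(4 + 2)(2) = 6 m
Net displacement = 56 m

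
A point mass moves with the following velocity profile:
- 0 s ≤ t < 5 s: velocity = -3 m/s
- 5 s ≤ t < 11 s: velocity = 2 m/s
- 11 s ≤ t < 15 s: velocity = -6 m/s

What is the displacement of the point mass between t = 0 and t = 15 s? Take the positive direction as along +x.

-27 m

Displacement is the signed area under the v-t curve.
0–5 s: -3 × 5 = -15 m
5–11 s: 2 × 6 = 12 m
11–15 s: -6 × 4 = -24 m
Net displacement = -27 m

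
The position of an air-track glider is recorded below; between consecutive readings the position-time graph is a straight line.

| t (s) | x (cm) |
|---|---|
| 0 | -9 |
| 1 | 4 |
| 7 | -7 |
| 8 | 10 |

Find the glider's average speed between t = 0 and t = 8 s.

Average speed = (total path length)/(elapsed time); on a piecewise-linear x-t graph the path length is Σ|Δx|.
0–1 s: |Δx| = |4 − -9| = 13 cm
1–7 s: |Δx| = |-7 − 4| = 11 cm
7–8 s: |Δx| = |10 − -7| = 17 cm
Total path = 41 cm; average speed = 41/8 = 5.125 cm/s.

5.125 cm/s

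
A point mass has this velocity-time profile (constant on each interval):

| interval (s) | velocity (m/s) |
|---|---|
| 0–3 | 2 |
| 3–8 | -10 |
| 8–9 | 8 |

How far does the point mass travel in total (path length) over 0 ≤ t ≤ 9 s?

64 m

Total distance travelled is ∫|v| dt — sum the magnitudes of each area piece.
0–3 s: |2| × 3 = 6 m
3–8 s: |-10| × 5 = 50 m
8–9 s: |8| × 1 = 8 m
Total distance = 64 m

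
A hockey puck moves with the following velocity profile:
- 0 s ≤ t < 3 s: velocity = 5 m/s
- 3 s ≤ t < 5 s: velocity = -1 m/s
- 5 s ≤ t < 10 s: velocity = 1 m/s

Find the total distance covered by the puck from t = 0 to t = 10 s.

22 m

Distance (not displacement) is the total path length: add the absolute areas under v-t.
0–3 s: |5| × 3 = 15 m
3–5 s: |-1| × 2 = 2 m
5–10 s: |1| × 5 = 5 m
Total distance = 22 m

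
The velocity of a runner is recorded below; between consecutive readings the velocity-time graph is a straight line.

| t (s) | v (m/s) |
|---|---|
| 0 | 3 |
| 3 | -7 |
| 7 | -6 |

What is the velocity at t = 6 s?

On 3–7 s the graph is linear from -7 to -6 m/s: v(6) = -7 + (-6 − -7)·(6 − 3)/(7 − 3) = -6.25 m/s.

-6.25 m/s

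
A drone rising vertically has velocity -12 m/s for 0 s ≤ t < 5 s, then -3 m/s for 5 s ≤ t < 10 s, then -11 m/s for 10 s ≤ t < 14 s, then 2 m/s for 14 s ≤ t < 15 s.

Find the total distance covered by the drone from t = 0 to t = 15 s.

Total distance travelled is ∫|v| dt — sum the magnitudes of each area piece.
0–5 s: |-12| × 5 = 60 m
5–10 s: |-3| × 5 = 15 m
10–14 s: |-11| × 4 = 44 m
14–15 s: |2| × 1 = 2 m
Total distance = 121 m

121 m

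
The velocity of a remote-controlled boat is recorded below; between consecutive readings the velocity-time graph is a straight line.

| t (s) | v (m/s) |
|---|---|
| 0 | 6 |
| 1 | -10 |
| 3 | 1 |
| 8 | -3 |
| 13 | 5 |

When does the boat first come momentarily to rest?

t = 0.375 s

v changes sign on 0–1 s (from 6 to -10); the graph is linear there, so v = 0 at t = 0 + (-6)·(1 − 0)/(-10 − 6) = 0.375 s.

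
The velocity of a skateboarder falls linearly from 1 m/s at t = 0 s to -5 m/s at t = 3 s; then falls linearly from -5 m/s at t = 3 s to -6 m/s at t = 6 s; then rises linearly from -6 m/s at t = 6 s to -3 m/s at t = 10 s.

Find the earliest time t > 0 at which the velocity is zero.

t = 0.5 s

v changes sign on 0–3 s (from 1 to -5); the graph is linear there, so v = 0 at t = 0 + (-1)·(3 − 0)/(-5 − 1) = 0.5 s.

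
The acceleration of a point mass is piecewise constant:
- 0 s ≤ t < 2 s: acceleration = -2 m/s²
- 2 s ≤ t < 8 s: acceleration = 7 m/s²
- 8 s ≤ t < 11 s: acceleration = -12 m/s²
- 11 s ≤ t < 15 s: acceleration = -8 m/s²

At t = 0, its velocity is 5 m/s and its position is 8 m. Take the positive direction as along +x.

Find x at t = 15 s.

185 m

On each constant-a segment, Δv = aΔt and Δx = v₀Δt + ½aΔt²; chain segment to segment.
0–2 s: v starts 5 m/s; Δx = 5·2 + ½·-2·2² = 6 m; v ends 1 m/s.
2–8 s: v starts 1 m/s; Δx = 1·6 + ½·7·6² = 132 m; v ends 43 m/s.
8–11 s: v starts 43 m/s; Δx = 43·3 + ½·-12·3² = 75 m; v ends 7 m/s.
11–15 s: v starts 7 m/s; Δx = 7·4 + ½·-8·4² = -36 m; v ends -25 m/s.
x(15) = 8 + Σ Δx = 185 m.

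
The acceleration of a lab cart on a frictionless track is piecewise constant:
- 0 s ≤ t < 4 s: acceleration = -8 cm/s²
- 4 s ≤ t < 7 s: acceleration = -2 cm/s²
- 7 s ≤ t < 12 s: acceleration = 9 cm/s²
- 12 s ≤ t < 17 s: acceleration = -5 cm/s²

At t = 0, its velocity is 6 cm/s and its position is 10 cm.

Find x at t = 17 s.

-162 cm

On each constant-a segment, Δv = aΔt and Δx = v₀Δt + ½aΔt²; chain segment to segment.
0–4 s: v starts 6 cm/s; Δx = 6·4 + ½·-8·4² = -40 cm; v ends -26 cm/s.
4–7 s: v starts -26 cm/s; Δx = -26·3 + ½·-2·3² = -87 cm; v ends -32 cm/s.
7–12 s: v starts -32 cm/s; Δx = -32·5 + ½·9·5² = -47.5 cm; v ends 13 cm/s.
12–17 s: v starts 13 cm/s; Δx = 13·5 + ½·-5·5² = 2.5 cm; v ends -12 cm/s.
x(17) = 10 + Σ Δx = -162 cm.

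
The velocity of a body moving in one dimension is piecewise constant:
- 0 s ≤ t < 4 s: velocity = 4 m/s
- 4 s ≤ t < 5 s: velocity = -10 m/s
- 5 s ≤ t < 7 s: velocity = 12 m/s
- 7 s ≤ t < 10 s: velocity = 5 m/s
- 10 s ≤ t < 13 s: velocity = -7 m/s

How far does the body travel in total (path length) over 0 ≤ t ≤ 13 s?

86 m

Total distance travelled is ∫|v| dt — sum the magnitudes of each area piece.
0–4 s: |4| × 4 = 16 m
4–5 s: |-10| × 1 = 10 m
5–7 s: |12| × 2 = 24 m
7–10 s: |5| × 3 = 15 m
10–13 s: |-7| × 3 = 21 m
Total distance = 86 m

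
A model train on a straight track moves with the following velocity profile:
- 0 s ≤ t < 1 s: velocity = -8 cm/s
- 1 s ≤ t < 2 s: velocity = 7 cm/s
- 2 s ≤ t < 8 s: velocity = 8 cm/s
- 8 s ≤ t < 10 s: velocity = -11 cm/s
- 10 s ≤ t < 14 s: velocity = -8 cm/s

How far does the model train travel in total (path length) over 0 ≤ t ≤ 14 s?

Distance (not displacement) is the total path length: add the absolute areas under v-t.
0–1 s: |-8| × 1 = 8 cm
1–2 s: |7| × 1 = 7 cm
2–8 s: |8| × 6 = 48 cm
8–10 s: |-11| × 2 = 22 cm
10–14 s: |-8| × 4 = 32 cm
Total distance = 117 cm

117 cm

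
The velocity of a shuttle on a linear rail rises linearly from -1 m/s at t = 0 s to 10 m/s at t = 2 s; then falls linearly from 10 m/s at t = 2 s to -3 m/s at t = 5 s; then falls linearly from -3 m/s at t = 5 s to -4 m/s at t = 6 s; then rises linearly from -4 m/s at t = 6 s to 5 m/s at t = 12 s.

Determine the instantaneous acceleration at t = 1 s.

Acceleration is the slope of the v-t graph on 0–2 s: (10 − -1)/(2 − 0) = 5.5 m/s².

5.5 m/s²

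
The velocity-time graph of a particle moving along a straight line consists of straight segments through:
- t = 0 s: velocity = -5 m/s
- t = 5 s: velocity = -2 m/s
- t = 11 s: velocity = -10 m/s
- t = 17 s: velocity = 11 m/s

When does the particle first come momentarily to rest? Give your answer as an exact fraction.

t = 97/7 s

v changes sign on 11–17 s (from -10 to 11); the graph is linear there, so v = 0 at t = 11 + (10)·(17 − 11)/(11 − -10) = 97/7 s.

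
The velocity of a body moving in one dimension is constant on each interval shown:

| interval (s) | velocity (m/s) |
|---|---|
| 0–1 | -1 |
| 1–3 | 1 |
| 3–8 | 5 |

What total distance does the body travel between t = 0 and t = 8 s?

28 m

Distance (not displacement) is the total path length: add the absolute areas under v-t.
0–1 s: |-1| × 1 = 1 m
1–3 s: |1| × 2 = 2 m
3–8 s: |5| × 5 = 25 m
Total distance = 28 m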